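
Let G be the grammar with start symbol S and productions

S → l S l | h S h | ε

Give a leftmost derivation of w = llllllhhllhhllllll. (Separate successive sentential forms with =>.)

S => lSl => llSll => lllSlll => llllSllll => lllllSlllll => llllllSllllll => llllllhShllllll => llllllhhShhllllll => llllllhhlSlhhllllll => llllllhhllhhllllll

S => lSl   [S → l S l]
lSl => llSll   [S → l S l]
llSll => lllSlll   [S → l S l]
lllSlll => llllSllll   [S → l S l]
llllSllll => lllllSlllll   [S → l S l]
lllllSlllll => llllllSllllll   [S → l S l]
llllllSllllll => llllllhShllllll   [S → h S h]
llllllhShllllll => llllllhhShhllllll   [S → h S h]
llllllhhShhllllll => llllllhhlSlhhllllll   [S → l S l]
llllllhhlSlhhllllll => llllllhhllhhllllll   [S → ε]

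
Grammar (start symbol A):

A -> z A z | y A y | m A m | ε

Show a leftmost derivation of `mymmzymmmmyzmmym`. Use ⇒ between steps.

A⇒mAm⇒myAym⇒mymAmym⇒mymmAmmym⇒mymmzAzmmym⇒mymmzyAyzmmym⇒mymmzymAmyzmmym⇒mymmzymmAmmyzmmym⇒mymmzymmmmyzmmym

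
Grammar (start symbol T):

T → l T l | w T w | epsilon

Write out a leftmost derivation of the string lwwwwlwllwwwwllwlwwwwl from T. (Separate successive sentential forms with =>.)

T => lTl => lwTwl => lwwTwwl => lwwwTwwwl => lwwwwTwwwwl => lwwwwlTlwwwwl => lwwwwlwTwlwwwwl => lwwwwlwlTlwlwwwwl => lwwwwlwllTllwlwwwwl => lwwwwlwllwTwllwlwwwwl => lwwwwlwllwwTwwllwlwwwwl => lwwwwlwllwwwwllwlwwwwl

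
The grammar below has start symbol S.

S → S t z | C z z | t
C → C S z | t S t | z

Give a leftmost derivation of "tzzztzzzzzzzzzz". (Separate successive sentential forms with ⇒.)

S⇒Czz⇒CSzzz⇒tStSzzz⇒tCzztSzzz⇒tzzztSzzz⇒tzzztCzzzzz⇒tzzztCSzzzzzz⇒tzzztzSzzzzzz⇒tzzztzCzzzzzzzz⇒tzzztzzzzzzzzzz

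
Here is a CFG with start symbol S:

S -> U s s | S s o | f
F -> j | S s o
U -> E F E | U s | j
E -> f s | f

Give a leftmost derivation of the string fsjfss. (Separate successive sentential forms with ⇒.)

S ⇒ Uss   [S -> U s s]
Uss ⇒ EFEss   [U -> E F E]
EFEss ⇒ fsFEss   [E -> f s]
fsFEss ⇒ fsjEss   [F -> j]
fsjEss ⇒ fsjfss   [E -> f]

S⇒Uss⇒EFEss⇒fsFEss⇒fsjEss⇒fsjfss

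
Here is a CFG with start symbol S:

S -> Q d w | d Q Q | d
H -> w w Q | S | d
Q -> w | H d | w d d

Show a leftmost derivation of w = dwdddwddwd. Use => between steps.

S=>dQQ=>dwddQ=>dwddHd=>dwddSd=>dwdddQQd=>dwdddwddQd=>dwdddwddwd

S => dQQ   [S -> d Q Q]
dQQ => dwddQ   [Q -> w d d]
dwddQ => dwddHd   [Q -> H d]
dwddHd => dwddSd   [H -> S]
dwddSd => dwdddQQd   [S -> d Q Q]
dwdddQQd => dwdddwddQd   [Q -> w d d]
dwdddwddQd => dwdddwddwd   [Q -> w]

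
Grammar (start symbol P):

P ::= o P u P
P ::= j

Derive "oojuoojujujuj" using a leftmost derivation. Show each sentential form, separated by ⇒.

P⇒oPuP⇒ooPuPuP⇒oojuPuP⇒oojuoPuPuP⇒oojuooPuPuPuP⇒oojuoojuPuPuP⇒oojuoojujuPuP⇒oojuoojujujuP⇒oojuoojujujuj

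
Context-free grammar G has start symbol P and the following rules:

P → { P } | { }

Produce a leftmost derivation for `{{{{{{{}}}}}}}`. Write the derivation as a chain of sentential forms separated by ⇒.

P ⇒ {P} ⇒ {{P}} ⇒ {{{P}}} ⇒ {{{{P}}}} ⇒ {{{{{P}}}}} ⇒ {{{{{{P}}}}}} ⇒ {{{{{{{}}}}}}}

P ⇒ {P}   [P → { P }]
{P} ⇒ {{P}}   [P → { P }]
{{P}} ⇒ {{{P}}}   [P → { P }]
{{{P}}} ⇒ {{{{P}}}}   [P → { P }]
{{{{P}}}} ⇒ {{{{{P}}}}}   [P → { P }]
{{{{{P}}}}} ⇒ {{{{{{P}}}}}}   [P → { P }]
{{{{{{P}}}}}} ⇒ {{{{{{{}}}}}}}   [P → { }]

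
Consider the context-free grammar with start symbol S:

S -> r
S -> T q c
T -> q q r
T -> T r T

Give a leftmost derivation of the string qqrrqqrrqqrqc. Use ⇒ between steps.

S ⇒ Tqc ⇒ TrTqc ⇒ TrTrTqc ⇒ qqrrTrTqc ⇒ qqrrqqrrTqc ⇒ qqrrqqrrqqrqc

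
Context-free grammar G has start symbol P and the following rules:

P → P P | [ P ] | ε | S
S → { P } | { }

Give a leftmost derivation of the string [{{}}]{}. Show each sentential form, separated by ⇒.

P ⇒ PP ⇒ [P]P ⇒ [PP]P ⇒ [SP]P ⇒ [{P}P]P ⇒ [{S}P]P ⇒ [{{}}P]P ⇒ [{{}}]P ⇒ [{{}}]S ⇒ [{{}}]{}

P ⇒ PP   [P → P P]
PP ⇒ [P]P   [P → [ P ]]
[P]P ⇒ [PP]P   [P → P P]
[PP]P ⇒ [SP]P   [P → S]
[SP]P ⇒ [{P}P]P   [S → { P }]
[{P}P]P ⇒ [{S}P]P   [P → S]
[{S}P]P ⇒ [{{}}P]P   [S → { }]
[{{}}P]P ⇒ [{{}}]P   [P → ε]
[{{}}]P ⇒ [{{}}]S   [P → S]
[{{}}]S ⇒ [{{}}]{}   [S → { }]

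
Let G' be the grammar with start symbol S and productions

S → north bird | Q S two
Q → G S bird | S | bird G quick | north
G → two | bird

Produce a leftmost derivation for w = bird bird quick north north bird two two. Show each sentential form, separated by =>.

S => Q S two => bird G quick S two => bird bird quick S two => bird bird quick Q S two two => bird bird quick north S two two => bird bird quick north north bird two two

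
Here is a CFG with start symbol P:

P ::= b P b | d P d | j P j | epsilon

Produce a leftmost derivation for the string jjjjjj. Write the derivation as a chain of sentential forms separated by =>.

P => jPj   [P ::= j P j]
jPj => jjPjj   [P ::= j P j]
jjPjj => jjjPjjj   [P ::= j P j]
jjjPjjj => jjjjjj   [P ::= epsilon]

P=>jPj=>jjPjj=>jjjPjjj=>jjjjjj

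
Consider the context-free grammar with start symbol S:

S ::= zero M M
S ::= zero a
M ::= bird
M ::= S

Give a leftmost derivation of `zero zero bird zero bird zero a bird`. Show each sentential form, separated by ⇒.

S ⇒ zero M M ⇒ zero S M ⇒ zero zero M M M ⇒ zero zero bird M M ⇒ zero zero bird S M ⇒ zero zero bird zero M M M ⇒ zero zero bird zero bird M M ⇒ zero zero bird zero bird S M ⇒ zero zero bird zero bird zero a M ⇒ zero zero bird zero bird zero a bird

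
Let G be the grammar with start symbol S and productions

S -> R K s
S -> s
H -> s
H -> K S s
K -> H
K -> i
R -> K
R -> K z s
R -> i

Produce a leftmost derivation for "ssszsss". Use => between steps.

S => RKs => KzsKs => HzsKs => KSszsKs => HSszsKs => sSszsKs => ssszsKs => ssszsHs => ssszsss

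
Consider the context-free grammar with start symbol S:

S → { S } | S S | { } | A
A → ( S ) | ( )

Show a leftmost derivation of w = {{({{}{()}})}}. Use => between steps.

S=>{S}=>{{S}}=>{{A}}=>{{(S)}}=>{{({S})}}=>{{({SS})}}=>{{({{}S})}}=>{{({{}{S}})}}=>{{({{}{A}})}}=>{{({{}{()}})}}

S => {S}   [S → { S }]
{S} => {{S}}   [S → { S }]
{{S}} => {{A}}   [S → A]
{{A}} => {{(S)}}   [A → ( S )]
{{(S)}} => {{({S})}}   [S → { S }]
{{({S})}} => {{({SS})}}   [S → S S]
{{({SS})}} => {{({{}S})}}   [S → { }]
{{({{}S})}} => {{({{}{S}})}}   [S → { S }]
{{({{}{S}})}} => {{({{}{A}})}}   [S → A]
{{({{}{A}})}} => {{({{}{()}})}}   [A → ( )]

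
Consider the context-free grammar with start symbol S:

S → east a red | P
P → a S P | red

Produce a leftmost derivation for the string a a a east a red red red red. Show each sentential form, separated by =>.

S => P => a S P => a P P => a a S P P => a a P P P => a a a S P P P => a a a east a red P P P => a a a east a red red P P => a a a east a red red red P => a a a east a red red red red

S => P   [S → P]
P => a S P   [P → a S P]
a S P => a P P   [S → P]
a P P => a a S P P   [P → a S P]
a a S P P => a a P P P   [S → P]
a a P P P => a a a S P P P   [P → a S P]
a a a S P P P => a a a east a red P P P   [S → east a red]
a a a east a red P P P => a a a east a red red P P   [P → red]
a a a east a red red P P => a a a east a red red red P   [P → red]
a a a east a red red red P => a a a east a red red red red   [P → red]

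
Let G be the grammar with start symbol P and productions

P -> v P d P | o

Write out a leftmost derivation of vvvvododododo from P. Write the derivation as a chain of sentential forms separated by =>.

P => vPdP   [P -> v P d P]
vPdP => vvPdPdP   [P -> v P d P]
vvPdPdP => vvvPdPdPdP   [P -> v P d P]
vvvPdPdPdP => vvvvPdPdPdPdP   [P -> v P d P]
vvvvPdPdPdPdP => vvvvodPdPdPdP   [P -> o]
vvvvodPdPdPdP => vvvvododPdPdP   [P -> o]
vvvvododPdPdP => vvvvodododPdP   [P -> o]
vvvvodododPdP => vvvvododododP   [P -> o]
vvvvododododP => vvvvododododo   [P -> o]

P => vPdP => vvPdPdP => vvvPdPdPdP => vvvvPdPdPdPdP => vvvvodPdPdPdP => vvvvododPdPdP => vvvvodododPdP => vvvvododododP => vvvvododododo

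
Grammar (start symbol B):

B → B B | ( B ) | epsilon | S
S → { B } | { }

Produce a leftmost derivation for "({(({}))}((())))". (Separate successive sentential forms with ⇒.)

B ⇒ (B)   [B → ( B )]
(B) ⇒ (BB)   [B → B B]
(BB) ⇒ (SB)   [B → S]
(SB) ⇒ ({B}B)   [S → { B }]
({B}B) ⇒ ({(B)}B)   [B → ( B )]
({(B)}B) ⇒ ({((B))}B)   [B → ( B )]
({((B))}B) ⇒ ({((S))}B)   [B → S]
({((S))}B) ⇒ ({(({}))}B)   [S → { }]
({(({}))}B) ⇒ ({(({}))}BB)   [B → B B]
({(({}))}BB) ⇒ ({(({}))}(B)B)   [B → ( B )]
({(({}))}(B)B) ⇒ ({(({}))}((B))B)   [B → ( B )]
({(({}))}((B))B) ⇒ ({(({}))}(((B)))B)   [B → ( B )]
({(({}))}(((B)))B) ⇒ ({(({}))}((()))B)   [B → epsilon]
({(({}))}((()))B) ⇒ ({(({}))}((())))   [B → epsilon]

B⇒(B)⇒(BB)⇒(SB)⇒({B}B)⇒({(B)}B)⇒({((B))}B)⇒({((S))}B)⇒({(({}))}B)⇒({(({}))}BB)⇒({(({}))}(B)B)⇒({(({}))}((B))B)⇒({(({}))}(((B)))B)⇒({(({}))}((()))B)⇒({(({}))}((())))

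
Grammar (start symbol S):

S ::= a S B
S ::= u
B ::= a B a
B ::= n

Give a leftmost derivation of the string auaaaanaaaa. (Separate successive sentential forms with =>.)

S=>aSB=>auB=>auaBa=>auaaBaa=>auaaaBaaa=>auaaaaBaaaa=>auaaaanaaaa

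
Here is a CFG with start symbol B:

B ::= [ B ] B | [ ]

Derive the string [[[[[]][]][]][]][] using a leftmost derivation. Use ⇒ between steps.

B ⇒ [B]B ⇒ [[B]B]B ⇒ [[[B]B]B]B ⇒ [[[[B]B]B]B]B ⇒ [[[[[]]B]B]B]B ⇒ [[[[[]][]]B]B]B ⇒ [[[[[]][]][]]B]B ⇒ [[[[[]][]][]][]]B ⇒ [[[[[]][]][]][]][]

B ⇒ [B]B   [B ::= [ B ] B]
[B]B ⇒ [[B]B]B   [B ::= [ B ] B]
[[B]B]B ⇒ [[[B]B]B]B   [B ::= [ B ] B]
[[[B]B]B]B ⇒ [[[[B]B]B]B]B   [B ::= [ B ] B]
[[[[B]B]B]B]B ⇒ [[[[[]]B]B]B]B   [B ::= [ ]]
[[[[[]]B]B]B]B ⇒ [[[[[]][]]B]B]B   [B ::= [ ]]
[[[[[]][]]B]B]B ⇒ [[[[[]][]][]]B]B   [B ::= [ ]]
[[[[[]][]][]]B]B ⇒ [[[[[]][]][]][]]B   [B ::= [ ]]
[[[[[]][]][]][]]B ⇒ [[[[[]][]][]][]][]   [B ::= [ ]]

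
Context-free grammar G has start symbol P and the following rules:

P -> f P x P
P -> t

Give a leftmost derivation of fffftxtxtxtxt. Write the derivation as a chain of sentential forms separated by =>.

P => fPxP   [P -> f P x P]
fPxP => ffPxPxP   [P -> f P x P]
ffPxPxP => fffPxPxPxP   [P -> f P x P]
fffPxPxPxP => ffffPxPxPxPxP   [P -> f P x P]
ffffPxPxPxPxP => fffftxPxPxPxP   [P -> t]
fffftxPxPxPxP => fffftxtxPxPxP   [P -> t]
fffftxtxPxPxP => fffftxtxtxPxP   [P -> t]
fffftxtxtxPxP => fffftxtxtxtxP   [P -> t]
fffftxtxtxtxP => fffftxtxtxtxt   [P -> t]

P=>fPxP=>ffPxPxP=>fffPxPxPxP=>ffffPxPxPxPxP=>fffftxPxPxPxP=>fffftxtxPxPxP=>fffftxtxtxPxP=>fffftxtxtxtxP=>fffftxtxtxtxt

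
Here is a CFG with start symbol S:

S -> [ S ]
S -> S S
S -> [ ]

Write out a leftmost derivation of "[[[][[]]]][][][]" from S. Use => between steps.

S => SS   [S -> S S]
SS => SSS   [S -> S S]
SSS => SSSS   [S -> S S]
SSSS => [S]SSS   [S -> [ S ]]
[S]SSS => [[S]]SSS   [S -> [ S ]]
[[S]]SSS => [[SS]]SSS   [S -> S S]
[[SS]]SSS => [[[]S]]SSS   [S -> [ ]]
[[[]S]]SSS => [[[][S]]]SSS   [S -> [ S ]]
[[[][S]]]SSS => [[[][[]]]]SSS   [S -> [ ]]
[[[][[]]]]SSS => [[[][[]]]][]SS   [S -> [ ]]
[[[][[]]]][]SS => [[[][[]]]][][]S   [S -> [ ]]
[[[][[]]]][][]S => [[[][[]]]][][][]   [S -> [ ]]

S => SS => SSS => SSSS => [S]SSS => [[S]]SSS => [[SS]]SSS => [[[]S]]SSS => [[[][S]]]SSS => [[[][[]]]]SSS => [[[][[]]]][]SS => [[[][[]]]][][]S => [[[][[]]]][][][]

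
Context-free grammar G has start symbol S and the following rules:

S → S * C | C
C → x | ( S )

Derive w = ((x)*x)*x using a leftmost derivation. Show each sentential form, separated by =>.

S => S*C => C*C => (S)*C => (S*C)*C => (C*C)*C => ((S)*C)*C => ((C)*C)*C => ((x)*C)*C => ((x)*x)*C => ((x)*x)*x

S => S*C   [S → S * C]
S*C => C*C   [S → C]
C*C => (S)*C   [C → ( S )]
(S)*C => (S*C)*C   [S → S * C]
(S*C)*C => (C*C)*C   [S → C]
(C*C)*C => ((S)*C)*C   [C → ( S )]
((S)*C)*C => ((C)*C)*C   [S → C]
((C)*C)*C => ((x)*C)*C   [C → x]
((x)*C)*C => ((x)*x)*C   [C → x]
((x)*x)*C => ((x)*x)*x   [C → x]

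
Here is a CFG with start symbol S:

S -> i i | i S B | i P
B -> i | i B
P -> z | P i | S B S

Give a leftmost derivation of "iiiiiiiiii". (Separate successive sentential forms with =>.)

S => iSB   [S -> i S B]
iSB => iiSBB   [S -> i S B]
iiSBB => iiiSBBB   [S -> i S B]
iiiSBBB => iiiiSBBBB   [S -> i S B]
iiiiSBBBB => iiiiiiBBBB   [S -> i i]
iiiiiiBBBB => iiiiiiiBBB   [B -> i]
iiiiiiiBBB => iiiiiiiiBB   [B -> i]
iiiiiiiiBB => iiiiiiiiiB   [B -> i]
iiiiiiiiiB => iiiiiiiiii   [B -> i]

S=>iSB=>iiSBB=>iiiSBBB=>iiiiSBBBB=>iiiiiiBBBB=>iiiiiiiBBB=>iiiiiiiiBB=>iiiiiiiiiB=>iiiiiiiiii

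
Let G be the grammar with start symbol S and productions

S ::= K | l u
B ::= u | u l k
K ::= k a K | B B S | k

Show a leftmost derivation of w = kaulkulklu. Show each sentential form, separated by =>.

S => K => kaK => kaBBS => kaulkBS => kaulkulkS => kaulkulklu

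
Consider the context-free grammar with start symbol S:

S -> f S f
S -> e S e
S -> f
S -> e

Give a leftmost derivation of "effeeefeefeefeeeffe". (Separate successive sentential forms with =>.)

S => eSe   [S -> e S e]
eSe => efSfe   [S -> f S f]
efSfe => effSffe   [S -> f S f]
effSffe => effeSeffe   [S -> e S e]
effeSeffe => effeeSeeffe   [S -> e S e]
effeeSeeffe => effeeeSeeeffe   [S -> e S e]
effeeeSeeeffe => effeeefSfeeeffe   [S -> f S f]
effeeefSfeeeffe => effeeefeSefeeeffe   [S -> e S e]
effeeefeSefeeeffe => effeeefeeSeefeeeffe   [S -> e S e]
effeeefeeSeefeeeffe => effeeefeefeefeeeffe   [S -> f]

S=>eSe=>efSfe=>effSffe=>effeSeffe=>effeeSeeffe=>effeeeSeeeffe=>effeeefSfeeeffe=>effeeefeSefeeeffe=>effeeefeeSeefeeeffe=>effeeefeefeefeeeffe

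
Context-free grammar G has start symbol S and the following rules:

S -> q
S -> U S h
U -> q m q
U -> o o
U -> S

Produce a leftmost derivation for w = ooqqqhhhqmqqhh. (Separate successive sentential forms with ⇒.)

S ⇒ USh   [S -> U S h]
USh ⇒ SSh   [U -> S]
SSh ⇒ UShSh   [S -> U S h]
UShSh ⇒ ooShSh   [U -> o o]
ooShSh ⇒ ooUShhSh   [S -> U S h]
ooUShhSh ⇒ ooSShhSh   [U -> S]
ooSShhSh ⇒ ooqShhSh   [S -> q]
ooqShhSh ⇒ ooqUShhhSh   [S -> U S h]
ooqUShhhSh ⇒ ooqSShhhSh   [U -> S]
ooqSShhhSh ⇒ ooqqShhhSh   [S -> q]
ooqqShhhSh ⇒ ooqqqhhhSh   [S -> q]
ooqqqhhhSh ⇒ ooqqqhhhUShh   [S -> U S h]
ooqqqhhhUShh ⇒ ooqqqhhhqmqShh   [U -> q m q]
ooqqqhhhqmqShh ⇒ ooqqqhhhqmqqhh   [S -> q]

S⇒USh⇒SSh⇒UShSh⇒ooShSh⇒ooUShhSh⇒ooSShhSh⇒ooqShhSh⇒ooqUShhhSh⇒ooqSShhhSh⇒ooqqShhhSh⇒ooqqqhhhSh⇒ooqqqhhhUShh⇒ooqqqhhhqmqShh⇒ooqqqhhhqmqqhh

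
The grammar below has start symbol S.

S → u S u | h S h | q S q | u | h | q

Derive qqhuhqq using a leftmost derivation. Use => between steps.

S=>qSq=>qqSqq=>qqhShqq=>qqhuhqq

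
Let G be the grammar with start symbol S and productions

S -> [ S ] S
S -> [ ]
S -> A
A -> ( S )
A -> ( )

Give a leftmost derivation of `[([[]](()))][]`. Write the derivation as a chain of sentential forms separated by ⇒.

S⇒[S]S⇒[A]S⇒[(S)]S⇒[([S]S)]S⇒[([[]]S)]S⇒[([[]]A)]S⇒[([[]](S))]S⇒[([[]](A))]S⇒[([[]](()))]S⇒[([[]](()))][]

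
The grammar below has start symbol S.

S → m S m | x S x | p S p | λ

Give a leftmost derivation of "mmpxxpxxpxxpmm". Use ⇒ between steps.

S ⇒ mSm ⇒ mmSmm ⇒ mmpSpmm ⇒ mmpxSxpmm ⇒ mmpxxSxxpmm ⇒ mmpxxpSpxxpmm ⇒ mmpxxpxSxpxxpmm ⇒ mmpxxpxxpxxpmm

S ⇒ mSm   [S → m S m]
mSm ⇒ mmSmm   [S → m S m]
mmSmm ⇒ mmpSpmm   [S → p S p]
mmpSpmm ⇒ mmpxSxpmm   [S → x S x]
mmpxSxpmm ⇒ mmpxxSxxpmm   [S → x S x]
mmpxxSxxpmm ⇒ mmpxxpSpxxpmm   [S → p S p]
mmpxxpSpxxpmm ⇒ mmpxxpxSxpxxpmm   [S → x S x]
mmpxxpxSxpxxpmm ⇒ mmpxxpxxpxxpmm   [S → λ]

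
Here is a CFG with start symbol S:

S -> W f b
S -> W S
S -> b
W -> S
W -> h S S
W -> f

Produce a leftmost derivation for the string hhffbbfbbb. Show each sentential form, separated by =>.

S=>WS=>hSSS=>hWfbSS=>hhSSfbSS=>hhWfbSfbSS=>hhffbSfbSS=>hhffbbfbSS=>hhffbbfbbS=>hhffbbfbbb

S => WS   [S -> W S]
WS => hSSS   [W -> h S S]
hSSS => hWfbSS   [S -> W f b]
hWfbSS => hhSSfbSS   [W -> h S S]
hhSSfbSS => hhWfbSfbSS   [S -> W f b]
hhWfbSfbSS => hhffbSfbSS   [W -> f]
hhffbSfbSS => hhffbbfbSS   [S -> b]
hhffbbfbSS => hhffbbfbbS   [S -> b]
hhffbbfbbS => hhffbbfbbb   [S -> b]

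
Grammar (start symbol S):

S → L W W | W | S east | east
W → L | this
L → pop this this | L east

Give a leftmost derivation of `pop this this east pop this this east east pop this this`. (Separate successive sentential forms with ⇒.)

S ⇒ L W W ⇒ L east W W ⇒ pop this this east W W ⇒ pop this this east L W ⇒ pop this this east L east W ⇒ pop this this east L east east W ⇒ pop this this east pop this this east east W ⇒ pop this this east pop this this east east L ⇒ pop this this east pop this this east east pop this this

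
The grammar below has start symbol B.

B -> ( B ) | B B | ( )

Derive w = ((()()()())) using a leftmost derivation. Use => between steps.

B => (B) => ((B)) => ((BB)) => ((BBB)) => ((BBBB)) => ((()BBB)) => ((()()BB)) => ((()()()B)) => ((()()()()))

B => (B)   [B -> ( B )]
(B) => ((B))   [B -> ( B )]
((B)) => ((BB))   [B -> B B]
((BB)) => ((BBB))   [B -> B B]
((BBB)) => ((BBBB))   [B -> B B]
((BBBB)) => ((()BBB))   [B -> ( )]
((()BBB)) => ((()()BB))   [B -> ( )]
((()()BB)) => ((()()()B))   [B -> ( )]
((()()()B)) => ((()()()()))   [B -> ( )]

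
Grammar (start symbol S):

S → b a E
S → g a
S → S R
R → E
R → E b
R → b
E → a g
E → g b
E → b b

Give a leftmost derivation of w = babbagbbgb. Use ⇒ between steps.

S ⇒ SR ⇒ SRR ⇒ SRRR ⇒ baERRR ⇒ babbRRR ⇒ babbEbRR ⇒ babbagbRR ⇒ babbagbbR ⇒ babbagbbE ⇒ babbagbbgb

S ⇒ SR   [S → S R]
SR ⇒ SRR   [S → S R]
SRR ⇒ SRRR   [S → S R]
SRRR ⇒ baERRR   [S → b a E]
baERRR ⇒ babbRRR   [E → b b]
babbRRR ⇒ babbEbRR   [R → E b]
babbEbRR ⇒ babbagbRR   [E → a g]
babbagbRR ⇒ babbagbbR   [R → b]
babbagbbR ⇒ babbagbbE   [R → E]
babbagbbE ⇒ babbagbbgb   [E → g b]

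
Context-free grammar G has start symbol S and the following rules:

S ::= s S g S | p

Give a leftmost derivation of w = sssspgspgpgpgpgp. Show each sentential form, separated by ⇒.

S ⇒ sSgS ⇒ ssSgSgS ⇒ sssSgSgSgS ⇒ ssssSgSgSgSgS ⇒ sssspgSgSgSgS ⇒ sssspgsSgSgSgSgS ⇒ sssspgspgSgSgSgS ⇒ sssspgspgpgSgSgS ⇒ sssspgspgpgpgSgS ⇒ sssspgspgpgpgpgS ⇒ sssspgspgpgpgpgp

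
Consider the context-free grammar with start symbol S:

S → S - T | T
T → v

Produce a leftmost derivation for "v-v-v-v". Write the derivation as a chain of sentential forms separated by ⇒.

S⇒S-T⇒S-T-T⇒S-T-T-T⇒T-T-T-T⇒v-T-T-T⇒v-v-T-T⇒v-v-v-T⇒v-v-v-v

S ⇒ S-T   [S → S - T]
S-T ⇒ S-T-T   [S → S - T]
S-T-T ⇒ S-T-T-T   [S → S - T]
S-T-T-T ⇒ T-T-T-T   [S → T]
T-T-T-T ⇒ v-T-T-T   [T → v]
v-T-T-T ⇒ v-v-T-T   [T → v]
v-v-T-T ⇒ v-v-v-T   [T → v]
v-v-v-T ⇒ v-v-v-v   [T → v]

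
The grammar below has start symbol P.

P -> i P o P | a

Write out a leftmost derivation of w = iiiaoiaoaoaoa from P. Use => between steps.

P => iPoP   [P -> i P o P]
iPoP => iiPoPoP   [P -> i P o P]
iiPoPoP => iiiPoPoPoP   [P -> i P o P]
iiiPoPoPoP => iiiaoPoPoP   [P -> a]
iiiaoPoPoP => iiiaoiPoPoPoP   [P -> i P o P]
iiiaoiPoPoPoP => iiiaoiaoPoPoP   [P -> a]
iiiaoiaoPoPoP => iiiaoiaoaoPoP   [P -> a]
iiiaoiaoaoPoP => iiiaoiaoaoaoP   [P -> a]
iiiaoiaoaoaoP => iiiaoiaoaoaoa   [P -> a]

P => iPoP => iiPoPoP => iiiPoPoPoP => iiiaoPoPoP => iiiaoiPoPoPoP => iiiaoiaoPoPoP => iiiaoiaoaoPoP => iiiaoiaoaoaoP => iiiaoiaoaoaoa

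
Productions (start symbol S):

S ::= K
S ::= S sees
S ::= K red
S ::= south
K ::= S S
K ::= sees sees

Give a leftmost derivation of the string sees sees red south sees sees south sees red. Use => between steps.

S => K => S S => K red S => sees sees red S => sees sees red K red => sees sees red S S red => sees sees red S sees S red => sees sees red S sees sees S red => sees sees red south sees sees S red => sees sees red south sees sees S sees red => sees sees red south sees sees south sees red

S => K   [S ::= K]
K => S S   [K ::= S S]
S S => K red S   [S ::= K red]
K red S => sees sees red S   [K ::= sees sees]
sees sees red S => sees sees red K red   [S ::= K red]
sees sees red K red => sees sees red S S red   [K ::= S S]
sees sees red S S red => sees sees red S sees S red   [S ::= S sees]
sees sees red S sees S red => sees sees red S sees sees S red   [S ::= S sees]
sees sees red S sees sees S red => sees sees red south sees sees S red   [S ::= south]
sees sees red south sees sees S red => sees sees red south sees sees S sees red   [S ::= S sees]
sees sees red south sees sees S sees red => sees sees red south sees sees south sees red   [S ::= south]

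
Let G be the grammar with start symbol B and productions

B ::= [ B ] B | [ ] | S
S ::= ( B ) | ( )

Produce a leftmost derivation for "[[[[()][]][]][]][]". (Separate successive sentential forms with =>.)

B => [B]B   [B ::= [ B ] B]
[B]B => [[B]B]B   [B ::= [ B ] B]
[[B]B]B => [[[B]B]B]B   [B ::= [ B ] B]
[[[B]B]B]B => [[[[B]B]B]B]B   [B ::= [ B ] B]
[[[[B]B]B]B]B => [[[[S]B]B]B]B   [B ::= S]
[[[[S]B]B]B]B => [[[[()]B]B]B]B   [S ::= ( )]
[[[[()]B]B]B]B => [[[[()][]]B]B]B   [B ::= [ ]]
[[[[()][]]B]B]B => [[[[()][]][]]B]B   [B ::= [ ]]
[[[[()][]][]]B]B => [[[[()][]][]][]]B   [B ::= [ ]]
[[[[()][]][]][]]B => [[[[()][]][]][]][]   [B ::= [ ]]

B=>[B]B=>[[B]B]B=>[[[B]B]B]B=>[[[[B]B]B]B]B=>[[[[S]B]B]B]B=>[[[[()]B]B]B]B=>[[[[()][]]B]B]B=>[[[[()][]][]]B]B=>[[[[()][]][]][]]B=>[[[[()][]][]][]][]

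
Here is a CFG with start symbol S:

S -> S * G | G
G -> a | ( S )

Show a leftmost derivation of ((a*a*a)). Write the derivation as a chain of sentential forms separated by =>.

S=>G=>(S)=>(G)=>((S))=>((S*G))=>((S*G*G))=>((G*G*G))=>((a*G*G))=>((a*a*G))=>((a*a*a))

S => G   [S -> G]
G => (S)   [G -> ( S )]
(S) => (G)   [S -> G]
(G) => ((S))   [G -> ( S )]
((S)) => ((S*G))   [S -> S * G]
((S*G)) => ((S*G*G))   [S -> S * G]
((S*G*G)) => ((G*G*G))   [S -> G]
((G*G*G)) => ((a*G*G))   [G -> a]
((a*G*G)) => ((a*a*G))   [G -> a]
((a*a*G)) => ((a*a*a))   [G -> a]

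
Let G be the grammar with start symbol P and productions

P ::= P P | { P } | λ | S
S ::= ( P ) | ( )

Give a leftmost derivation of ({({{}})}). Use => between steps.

P=>S=>(P)=>({P})=>({S})=>({(P)})=>({({P})})=>({({{P}})})=>({({{}})})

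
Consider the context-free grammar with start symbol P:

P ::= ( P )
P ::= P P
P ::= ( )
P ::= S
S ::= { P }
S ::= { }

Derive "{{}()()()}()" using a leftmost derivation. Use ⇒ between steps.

P ⇒ PP   [P ::= P P]
PP ⇒ SP   [P ::= S]
SP ⇒ {P}P   [S ::= { P }]
{P}P ⇒ {PP}P   [P ::= P P]
{PP}P ⇒ {PPP}P   [P ::= P P]
{PPP}P ⇒ {PPPP}P   [P ::= P P]
{PPPP}P ⇒ {SPPP}P   [P ::= S]
{SPPP}P ⇒ {{}PPP}P   [S ::= { }]
{{}PPP}P ⇒ {{}()PP}P   [P ::= ( )]
{{}()PP}P ⇒ {{}()()P}P   [P ::= ( )]
{{}()()P}P ⇒ {{}()()()}P   [P ::= ( )]
{{}()()()}P ⇒ {{}()()()}()   [P ::= ( )]

P ⇒ PP ⇒ SP ⇒ {P}P ⇒ {PP}P ⇒ {PPP}P ⇒ {PPPP}P ⇒ {SPPP}P ⇒ {{}PPP}P ⇒ {{}()PP}P ⇒ {{}()()P}P ⇒ {{}()()()}P ⇒ {{}()()()}()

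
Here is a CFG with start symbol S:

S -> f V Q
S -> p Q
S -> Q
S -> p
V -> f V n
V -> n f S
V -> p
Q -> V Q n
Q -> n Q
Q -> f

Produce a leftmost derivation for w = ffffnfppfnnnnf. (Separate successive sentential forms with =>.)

S => fVQ   [S -> f V Q]
fVQ => ffVnQ   [V -> f V n]
ffVnQ => fffVnnQ   [V -> f V n]
fffVnnQ => ffffVnnnQ   [V -> f V n]
ffffVnnnQ => ffffnfSnnnQ   [V -> n f S]
ffffnfSnnnQ => ffffnfpQnnnQ   [S -> p Q]
ffffnfpQnnnQ => ffffnfpVQnnnnQ   [Q -> V Q n]
ffffnfpVQnnnnQ => ffffnfppQnnnnQ   [V -> p]
ffffnfppQnnnnQ => ffffnfppfnnnnQ   [Q -> f]
ffffnfppfnnnnQ => ffffnfppfnnnnf   [Q -> f]

S => fVQ => ffVnQ => fffVnnQ => ffffVnnnQ => ffffnfSnnnQ => ffffnfpQnnnQ => ffffnfpVQnnnnQ => ffffnfppQnnnnQ => ffffnfppfnnnnQ => ffffnfppfnnnnf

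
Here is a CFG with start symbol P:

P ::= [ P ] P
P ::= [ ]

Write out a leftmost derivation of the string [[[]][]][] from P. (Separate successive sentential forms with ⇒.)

P⇒[P]P⇒[[P]P]P⇒[[[]]P]P⇒[[[]][]]P⇒[[[]][]][]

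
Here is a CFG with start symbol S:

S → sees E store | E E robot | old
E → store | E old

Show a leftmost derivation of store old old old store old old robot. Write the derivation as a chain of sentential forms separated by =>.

S => E E robot   [S → E E robot]
E E robot => E old E robot   [E → E old]
E old E robot => E old old E robot   [E → E old]
E old old E robot => E old old old E robot   [E → E old]
E old old old E robot => store old old old E robot   [E → store]
store old old old E robot => store old old old E old robot   [E → E old]
store old old old E old robot => store old old old E old old robot   [E → E old]
store old old old E old old robot => store old old old store old old robot   [E → store]

S => E E robot => E old E robot => E old old E robot => E old old old E robot => store old old old E robot => store old old old E old robot => store old old old E old old robot => store old old old store old old robot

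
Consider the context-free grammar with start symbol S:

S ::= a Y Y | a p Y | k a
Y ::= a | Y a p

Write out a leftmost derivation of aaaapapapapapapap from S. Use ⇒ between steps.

S ⇒ aYY ⇒ aaY ⇒ aaYap ⇒ aaYapap ⇒ aaYapapap ⇒ aaYapapapap ⇒ aaYapapapapap ⇒ aaYapapapapapap ⇒ aaYapapapapapapap ⇒ aaaapapapapapapap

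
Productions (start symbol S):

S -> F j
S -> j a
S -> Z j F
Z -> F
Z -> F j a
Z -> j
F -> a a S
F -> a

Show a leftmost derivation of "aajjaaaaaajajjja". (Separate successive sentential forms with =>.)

S => ZjF => FjF => aaSjF => aaZjFjF => aajjFjF => aajjaaSjF => aajjaaFjjF => aajjaaaaSjjF => aajjaaaaFjjjF => aajjaaaaaaSjjjF => aajjaaaaaajajjjF => aajjaaaaaajajjja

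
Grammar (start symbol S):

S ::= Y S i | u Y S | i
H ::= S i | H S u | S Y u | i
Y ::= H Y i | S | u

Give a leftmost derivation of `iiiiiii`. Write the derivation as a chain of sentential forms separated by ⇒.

S ⇒ YSi ⇒ SSi ⇒ iSi ⇒ iYSii ⇒ iHYiSii ⇒ iiYiSii ⇒ iiSiSii ⇒ iiiiSii ⇒ iiiiiii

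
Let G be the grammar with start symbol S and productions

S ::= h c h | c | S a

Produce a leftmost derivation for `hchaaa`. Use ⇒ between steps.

S ⇒ Sa ⇒ Saa ⇒ Saaa ⇒ hchaaa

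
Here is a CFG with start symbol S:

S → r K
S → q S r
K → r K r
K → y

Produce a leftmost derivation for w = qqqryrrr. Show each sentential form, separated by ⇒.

S ⇒ qSr ⇒ qqSrr ⇒ qqqSrrr ⇒ qqqrKrrr ⇒ qqqryrrr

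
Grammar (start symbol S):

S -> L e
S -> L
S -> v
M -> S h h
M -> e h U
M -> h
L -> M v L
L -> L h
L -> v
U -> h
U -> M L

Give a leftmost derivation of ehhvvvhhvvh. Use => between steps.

S => L => MvL => ehUvL => ehMLvL => ehhLvL => ehhvvL => ehhvvMvL => ehhvvShhvL => ehhvvvhhvL => ehhvvvhhvLh => ehhvvvhhvvh

S => L   [S -> L]
L => MvL   [L -> M v L]
MvL => ehUvL   [M -> e h U]
ehUvL => ehMLvL   [U -> M L]
ehMLvL => ehhLvL   [M -> h]
ehhLvL => ehhvvL   [L -> v]
ehhvvL => ehhvvMvL   [L -> M v L]
ehhvvMvL => ehhvvShhvL   [M -> S h h]
ehhvvShhvL => ehhvvvhhvL   [S -> v]
ehhvvvhhvL => ehhvvvhhvLh   [L -> L h]
ehhvvvhhvLh => ehhvvvhhvvh   [L -> v]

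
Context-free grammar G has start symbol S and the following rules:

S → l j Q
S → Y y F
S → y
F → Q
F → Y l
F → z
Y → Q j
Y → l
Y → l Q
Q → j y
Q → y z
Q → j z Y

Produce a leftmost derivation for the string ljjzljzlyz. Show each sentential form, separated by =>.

S => ljQ => ljjzY => ljjzlQ => ljjzljzY => ljjzljzlQ => ljjzljzlyz

S => ljQ   [S → l j Q]
ljQ => ljjzY   [Q → j z Y]
ljjzY => ljjzlQ   [Y → l Q]
ljjzlQ => ljjzljzY   [Q → j z Y]
ljjzljzY => ljjzljzlQ   [Y → l Q]
ljjzljzlQ => ljjzljzlyz   [Q → y z]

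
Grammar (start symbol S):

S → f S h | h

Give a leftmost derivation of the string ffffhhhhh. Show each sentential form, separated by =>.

S => fSh => ffShh => fffShhh => ffffShhhh => ffffhhhhh

S => fSh   [S → f S h]
fSh => ffShh   [S → f S h]
ffShh => fffShhh   [S → f S h]
fffShhh => ffffShhhh   [S → f S h]
ffffShhhh => ffffhhhhh   [S → h]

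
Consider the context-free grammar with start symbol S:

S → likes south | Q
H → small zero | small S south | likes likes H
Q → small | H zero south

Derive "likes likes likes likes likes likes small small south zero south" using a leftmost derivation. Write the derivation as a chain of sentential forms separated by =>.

S => Q => H zero south => likes likes H zero south => likes likes likes likes H zero south => likes likes likes likes likes likes H zero south => likes likes likes likes likes likes small S south zero south => likes likes likes likes likes likes small Q south zero south => likes likes likes likes likes likes small small south zero south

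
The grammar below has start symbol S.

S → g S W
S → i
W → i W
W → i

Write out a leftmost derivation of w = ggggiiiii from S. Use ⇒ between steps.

S⇒gSW⇒ggSWW⇒gggSWWW⇒ggggSWWWW⇒ggggiWWWW⇒ggggiiWWW⇒ggggiiiWW⇒ggggiiiiW⇒ggggiiiii

S ⇒ gSW   [S → g S W]
gSW ⇒ ggSWW   [S → g S W]
ggSWW ⇒ gggSWWW   [S → g S W]
gggSWWW ⇒ ggggSWWWW   [S → g S W]
ggggSWWWW ⇒ ggggiWWWW   [S → i]
ggggiWWWW ⇒ ggggiiWWW   [W → i]
ggggiiWWW ⇒ ggggiiiWW   [W → i]
ggggiiiWW ⇒ ggggiiiiW   [W → i]
ggggiiiiW ⇒ ggggiiiii   [W → i]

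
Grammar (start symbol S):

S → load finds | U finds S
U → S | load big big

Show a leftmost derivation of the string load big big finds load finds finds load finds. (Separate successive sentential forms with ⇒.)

S ⇒ U finds S ⇒ S finds S ⇒ U finds S finds S ⇒ load big big finds S finds S ⇒ load big big finds load finds finds S ⇒ load big big finds load finds finds load finds

S ⇒ U finds S   [S → U finds S]
U finds S ⇒ S finds S   [U → S]
S finds S ⇒ U finds S finds S   [S → U finds S]
U finds S finds S ⇒ load big big finds S finds S   [U → load big big]
load big big finds S finds S ⇒ load big big finds load finds finds S   [S → load finds]
load big big finds load finds finds S ⇒ load big big finds load finds finds load finds   [S → load finds]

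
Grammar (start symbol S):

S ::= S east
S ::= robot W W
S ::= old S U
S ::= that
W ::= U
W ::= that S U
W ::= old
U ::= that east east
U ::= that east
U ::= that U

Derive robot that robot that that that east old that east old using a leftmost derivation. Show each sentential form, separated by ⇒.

S ⇒ robot W W ⇒ robot that S U W ⇒ robot that robot W W U W ⇒ robot that robot that S U W U W ⇒ robot that robot that that U W U W ⇒ robot that robot that that that east W U W ⇒ robot that robot that that that east old U W ⇒ robot that robot that that that east old that east W ⇒ robot that robot that that that east old that east old

S ⇒ robot W W   [S ::= robot W W]
robot W W ⇒ robot that S U W   [W ::= that S U]
robot that S U W ⇒ robot that robot W W U W   [S ::= robot W W]
robot that robot W W U W ⇒ robot that robot that S U W U W   [W ::= that S U]
robot that robot that S U W U W ⇒ robot that robot that that U W U W   [S ::= that]
robot that robot that that U W U W ⇒ robot that robot that that that east W U W   [U ::= that east]
robot that robot that that that east W U W ⇒ robot that robot that that that east old U W   [W ::= old]
robot that robot that that that east old U W ⇒ robot that robot that that that east old that east W   [U ::= that east]
robot that robot that that that east old that east W ⇒ robot that robot that that that east old that east old   [W ::= old]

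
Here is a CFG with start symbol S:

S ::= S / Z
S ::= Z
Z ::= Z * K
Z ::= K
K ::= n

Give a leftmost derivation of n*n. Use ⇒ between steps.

S ⇒ Z ⇒ Z*K ⇒ K*K ⇒ n*K ⇒ n*n

S ⇒ Z   [S ::= Z]
Z ⇒ Z*K   [Z ::= Z * K]
Z*K ⇒ K*K   [Z ::= K]
K*K ⇒ n*K   [K ::= n]
n*K ⇒ n*n   [K ::= n]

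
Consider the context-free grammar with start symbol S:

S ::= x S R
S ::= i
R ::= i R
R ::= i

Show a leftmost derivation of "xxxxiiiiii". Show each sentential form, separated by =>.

S => xSR   [S ::= x S R]
xSR => xxSRR   [S ::= x S R]
xxSRR => xxxSRRR   [S ::= x S R]
xxxSRRR => xxxxSRRRR   [S ::= x S R]
xxxxSRRRR => xxxxiRRRR   [S ::= i]
xxxxiRRRR => xxxxiiRRRR   [R ::= i R]
xxxxiiRRRR => xxxxiiiRRR   [R ::= i]
xxxxiiiRRR => xxxxiiiiRR   [R ::= i]
xxxxiiiiRR => xxxxiiiiiR   [R ::= i]
xxxxiiiiiR => xxxxiiiiii   [R ::= i]

S => xSR => xxSRR => xxxSRRR => xxxxSRRRR => xxxxiRRRR => xxxxiiRRRR => xxxxiiiRRR => xxxxiiiiRR => xxxxiiiiiR => xxxxiiiiii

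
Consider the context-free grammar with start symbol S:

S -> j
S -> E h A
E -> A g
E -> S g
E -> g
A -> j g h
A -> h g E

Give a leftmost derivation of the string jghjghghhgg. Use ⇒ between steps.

S ⇒ EhA ⇒ SghA ⇒ EhAghA ⇒ SghAghA ⇒ jghAghA ⇒ jghjghghA ⇒ jghjghghhgE ⇒ jghjghghhgg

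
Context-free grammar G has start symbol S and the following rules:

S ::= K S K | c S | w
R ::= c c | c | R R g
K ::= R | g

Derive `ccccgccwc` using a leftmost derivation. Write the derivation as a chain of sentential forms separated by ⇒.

S ⇒ cS ⇒ ccS ⇒ ccKSK ⇒ ccRSK ⇒ ccRRgSK ⇒ cccRgSK ⇒ ccccgSK ⇒ ccccgcSK ⇒ ccccgccSK ⇒ ccccgccwK ⇒ ccccgccwR ⇒ ccccgccwc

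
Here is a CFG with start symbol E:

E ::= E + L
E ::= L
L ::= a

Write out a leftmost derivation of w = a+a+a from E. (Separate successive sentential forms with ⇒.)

E ⇒ E+L   [E ::= E + L]
E+L ⇒ E+L+L   [E ::= E + L]
E+L+L ⇒ L+L+L   [E ::= L]
L+L+L ⇒ a+L+L   [L ::= a]
a+L+L ⇒ a+a+L   [L ::= a]
a+a+L ⇒ a+a+a   [L ::= a]

E⇒E+L⇒E+L+L⇒L+L+L⇒a+L+L⇒a+a+L⇒a+a+a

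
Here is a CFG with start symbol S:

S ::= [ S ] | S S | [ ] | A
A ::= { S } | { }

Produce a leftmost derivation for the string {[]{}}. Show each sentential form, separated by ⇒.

S⇒A⇒{S}⇒{SS}⇒{[]S}⇒{[]A}⇒{[]{}}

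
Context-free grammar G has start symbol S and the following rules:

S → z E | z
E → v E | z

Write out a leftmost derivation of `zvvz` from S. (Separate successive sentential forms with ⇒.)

S ⇒ zE ⇒ zvE ⇒ zvvE ⇒ zvvz

S ⇒ zE   [S → z E]
zE ⇒ zvE   [E → v E]
zvE ⇒ zvvE   [E → v E]
zvvE ⇒ zvvz   [E → z]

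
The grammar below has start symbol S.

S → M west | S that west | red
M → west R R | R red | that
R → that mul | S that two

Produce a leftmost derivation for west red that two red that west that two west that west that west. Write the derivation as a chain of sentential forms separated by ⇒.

S ⇒ S that west ⇒ S that west that west ⇒ M west that west that west ⇒ west R R west that west that west ⇒ west S that two R west that west that west ⇒ west red that two R west that west that west ⇒ west red that two S that two west that west that west ⇒ west red that two S that west that two west that west that west ⇒ west red that two red that west that two west that west that west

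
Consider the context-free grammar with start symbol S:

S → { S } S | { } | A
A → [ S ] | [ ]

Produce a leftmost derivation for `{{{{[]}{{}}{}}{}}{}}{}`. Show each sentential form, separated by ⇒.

S⇒{S}S⇒{{S}S}S⇒{{{S}S}S}S⇒{{{{S}S}S}S}S⇒{{{{A}S}S}S}S⇒{{{{[]}S}S}S}S⇒{{{{[]}{S}S}S}S}S⇒{{{{[]}{{}}S}S}S}S⇒{{{{[]}{{}}{}}S}S}S⇒{{{{[]}{{}}{}}{}}S}S⇒{{{{[]}{{}}{}}{}}{}}S⇒{{{{[]}{{}}{}}{}}{}}{}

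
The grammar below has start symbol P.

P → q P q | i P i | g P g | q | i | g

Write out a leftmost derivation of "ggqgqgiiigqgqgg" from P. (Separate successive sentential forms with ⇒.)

P ⇒ gPg   [P → g P g]
gPg ⇒ ggPgg   [P → g P g]
ggPgg ⇒ ggqPqgg   [P → q P q]
ggqPqgg ⇒ ggqgPgqgg   [P → g P g]
ggqgPgqgg ⇒ ggqgqPqgqgg   [P → q P q]
ggqgqPqgqgg ⇒ ggqgqgPgqgqgg   [P → g P g]
ggqgqgPgqgqgg ⇒ ggqgqgiPigqgqgg   [P → i P i]
ggqgqgiPigqgqgg ⇒ ggqgqgiiigqgqgg   [P → i]

P⇒gPg⇒ggPgg⇒ggqPqgg⇒ggqgPgqgg⇒ggqgqPqgqgg⇒ggqgqgPgqgqgg⇒ggqgqgiPigqgqgg⇒ggqgqgiiigqgqgg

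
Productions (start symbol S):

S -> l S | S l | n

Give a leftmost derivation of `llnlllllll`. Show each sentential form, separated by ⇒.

S ⇒ Sl   [S -> S l]
Sl ⇒ Sll   [S -> S l]
Sll ⇒ Slll   [S -> S l]
Slll ⇒ Sllll   [S -> S l]
Sllll ⇒ Slllll   [S -> S l]
Slllll ⇒ Sllllll   [S -> S l]
Sllllll ⇒ lSllllll   [S -> l S]
lSllllll ⇒ llSllllll   [S -> l S]
llSllllll ⇒ llSlllllll   [S -> S l]
llSlllllll ⇒ llnlllllll   [S -> n]

S ⇒ Sl ⇒ Sll ⇒ Slll ⇒ Sllll ⇒ Slllll ⇒ Sllllll ⇒ lSllllll ⇒ llSllllll ⇒ llSlllllll ⇒ llnlllllll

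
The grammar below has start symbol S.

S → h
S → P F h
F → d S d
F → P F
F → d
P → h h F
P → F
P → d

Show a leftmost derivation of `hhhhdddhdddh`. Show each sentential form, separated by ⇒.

S ⇒ PFh   [S → P F h]
PFh ⇒ hhFFh   [P → h h F]
hhFFh ⇒ hhPFFh   [F → P F]
hhPFFh ⇒ hhhhFFFh   [P → h h F]
hhhhFFFh ⇒ hhhhdSdFFh   [F → d S d]
hhhhdSdFFh ⇒ hhhhdPFhdFFh   [S → P F h]
hhhhdPFhdFFh ⇒ hhhhdFFhdFFh   [P → F]
hhhhdFFhdFFh ⇒ hhhhddFhdFFh   [F → d]
hhhhddFhdFFh ⇒ hhhhdddhdFFh   [F → d]
hhhhdddhdFFh ⇒ hhhhdddhddFh   [F → d]
hhhhdddhddFh ⇒ hhhhdddhdddh   [F → d]

S ⇒ PFh ⇒ hhFFh ⇒ hhPFFh ⇒ hhhhFFFh ⇒ hhhhdSdFFh ⇒ hhhhdPFhdFFh ⇒ hhhhdFFhdFFh ⇒ hhhhddFhdFFh ⇒ hhhhdddhdFFh ⇒ hhhhdddhddFh ⇒ hhhhdddhdddh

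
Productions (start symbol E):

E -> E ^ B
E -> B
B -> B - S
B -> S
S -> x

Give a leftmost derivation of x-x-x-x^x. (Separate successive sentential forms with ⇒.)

E ⇒ E^B ⇒ B^B ⇒ B-S^B ⇒ B-S-S^B ⇒ B-S-S-S^B ⇒ S-S-S-S^B ⇒ x-S-S-S^B ⇒ x-x-S-S^B ⇒ x-x-x-S^B ⇒ x-x-x-x^B ⇒ x-x-x-x^S ⇒ x-x-x-x^x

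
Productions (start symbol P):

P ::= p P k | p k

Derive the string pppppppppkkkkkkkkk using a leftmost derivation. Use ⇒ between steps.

P ⇒ pPk ⇒ ppPkk ⇒ pppPkkk ⇒ ppppPkkkk ⇒ pppppPkkkkk ⇒ ppppppPkkkkkk ⇒ pppppppPkkkkkkk ⇒ ppppppppPkkkkkkkk ⇒ pppppppppkkkkkkkkk

P ⇒ pPk   [P ::= p P k]
pPk ⇒ ppPkk   [P ::= p P k]
ppPkk ⇒ pppPkkk   [P ::= p P k]
pppPkkk ⇒ ppppPkkkk   [P ::= p P k]
ppppPkkkk ⇒ pppppPkkkkk   [P ::= p P k]
pppppPkkkkk ⇒ ppppppPkkkkkk   [P ::= p P k]
ppppppPkkkkkk ⇒ pppppppPkkkkkkk   [P ::= p P k]
pppppppPkkkkkkk ⇒ ppppppppPkkkkkkkk   [P ::= p P k]
ppppppppPkkkkkkkk ⇒ pppppppppkkkkkkkkk   [P ::= p k]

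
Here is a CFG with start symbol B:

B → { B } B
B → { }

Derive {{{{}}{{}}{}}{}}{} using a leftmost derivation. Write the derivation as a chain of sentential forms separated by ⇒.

B ⇒ {B}B ⇒ {{B}B}B ⇒ {{{B}B}B}B ⇒ {{{{}}B}B}B ⇒ {{{{}}{B}B}B}B ⇒ {{{{}}{{}}B}B}B ⇒ {{{{}}{{}}{}}B}B ⇒ {{{{}}{{}}{}}{}}B ⇒ {{{{}}{{}}{}}{}}{}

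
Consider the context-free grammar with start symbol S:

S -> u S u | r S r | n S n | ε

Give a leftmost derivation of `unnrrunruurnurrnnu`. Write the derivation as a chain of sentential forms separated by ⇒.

S⇒uSu⇒unSnu⇒unnSnnu⇒unnrSrnnu⇒unnrrSrrnnu⇒unnrruSurrnnu⇒unnrrunSnurrnnu⇒unnrrunrSrnurrnnu⇒unnrrunruSurnurrnnu⇒unnrrunruurnurrnnu

S ⇒ uSu   [S -> u S u]
uSu ⇒ unSnu   [S -> n S n]
unSnu ⇒ unnSnnu   [S -> n S n]
unnSnnu ⇒ unnrSrnnu   [S -> r S r]
unnrSrnnu ⇒ unnrrSrrnnu   [S -> r S r]
unnrrSrrnnu ⇒ unnrruSurrnnu   [S -> u S u]
unnrruSurrnnu ⇒ unnrrunSnurrnnu   [S -> n S n]
unnrrunSnurrnnu ⇒ unnrrunrSrnurrnnu   [S -> r S r]
unnrrunrSrnurrnnu ⇒ unnrrunruSurnurrnnu   [S -> u S u]
unnrrunruSurnurrnnu ⇒ unnrrunruurnurrnnu   [S -> ε]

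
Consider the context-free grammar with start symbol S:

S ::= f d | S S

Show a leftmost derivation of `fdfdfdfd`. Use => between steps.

S=>SS=>fdS=>fdSS=>fdfdS=>fdfdSS=>fdfdfdS=>fdfdfdfd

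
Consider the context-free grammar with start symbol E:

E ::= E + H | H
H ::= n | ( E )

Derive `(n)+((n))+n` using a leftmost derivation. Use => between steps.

E => E+H => E+H+H => H+H+H => (E)+H+H => (H)+H+H => (n)+H+H => (n)+(E)+H => (n)+(H)+H => (n)+((E))+H => (n)+((H))+H => (n)+((n))+H => (n)+((n))+n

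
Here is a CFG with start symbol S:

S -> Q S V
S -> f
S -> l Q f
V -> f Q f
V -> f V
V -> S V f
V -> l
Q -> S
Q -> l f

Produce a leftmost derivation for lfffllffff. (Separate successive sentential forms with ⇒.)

S⇒QSV⇒lfSV⇒lffV⇒lfffQf⇒lfffSf⇒lffflQff⇒lffflSff⇒lfffllQfff⇒lfffllSfff⇒lfffllffff

S ⇒ QSV   [S -> Q S V]
QSV ⇒ lfSV   [Q -> l f]
lfSV ⇒ lffV   [S -> f]
lffV ⇒ lfffQf   [V -> f Q f]
lfffQf ⇒ lfffSf   [Q -> S]
lfffSf ⇒ lffflQff   [S -> l Q f]
lffflQff ⇒ lffflSff   [Q -> S]
lffflSff ⇒ lfffllQfff   [S -> l Q f]
lfffllQfff ⇒ lfffllSfff   [Q -> S]
lfffllSfff ⇒ lfffllffff   [S -> f]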